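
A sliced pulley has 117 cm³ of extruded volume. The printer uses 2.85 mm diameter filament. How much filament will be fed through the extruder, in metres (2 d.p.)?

18.34 m

Filament cross-section = π × (2.85/2)² = 6.3794 mm².
L = 117000 mm³ / 6.3794 mm² = 18340.28 mm, i.e. 18.34 m.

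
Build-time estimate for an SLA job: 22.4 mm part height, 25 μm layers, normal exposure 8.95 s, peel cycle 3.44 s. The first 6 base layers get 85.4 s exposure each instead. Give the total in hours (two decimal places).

3.21 hours

Layer count = ceil(22.4 / 0.025) = 896.
Burn-in layers: 6 × (85.4 + 3.44) → 533.04 s.
Remaining layers = 890 × (8.95 + 3.44) = 11027.1 s.
Sum: 533.04 + 11027.1 = 11560.14 s → 3.21 hours.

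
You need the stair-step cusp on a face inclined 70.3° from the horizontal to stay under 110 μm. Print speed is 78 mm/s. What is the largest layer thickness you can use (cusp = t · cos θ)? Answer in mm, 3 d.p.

0.326 mm

Layer height = cusp / cos(70.3°) = 0.11 / 0.3371 = 0.326 mm.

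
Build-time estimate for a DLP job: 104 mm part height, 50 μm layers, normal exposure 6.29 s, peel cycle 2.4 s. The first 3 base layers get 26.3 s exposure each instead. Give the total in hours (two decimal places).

5.04 hours

Layer count = ceil(104 / 0.05) = 2080.
Burn-in layers: 3 × (26.3 + 2.4) → 86.1 s.
Remaining layers = 2077 × (6.29 + 2.4) = 18049.13 s.
Total = 86.1 + 18049.13 = 18135.23 s = 5.04 hours.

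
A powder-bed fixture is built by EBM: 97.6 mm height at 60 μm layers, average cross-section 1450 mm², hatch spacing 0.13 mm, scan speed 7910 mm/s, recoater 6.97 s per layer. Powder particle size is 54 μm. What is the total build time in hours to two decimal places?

Number of layers: 97.6 / 0.06 → 1627 (rounded up).
Hatch length per layer = 1450 / 0.13 = 11153.8 mm.
Scan time per layer: 11153.8 / 7910 → 1.4101 s.
Time per layer = 1.4101 + 6.97 = 8.3801 s.
Build time = 1627 × 8.3801 = 13634.4227 s = 3.79 hours.

3.79 hours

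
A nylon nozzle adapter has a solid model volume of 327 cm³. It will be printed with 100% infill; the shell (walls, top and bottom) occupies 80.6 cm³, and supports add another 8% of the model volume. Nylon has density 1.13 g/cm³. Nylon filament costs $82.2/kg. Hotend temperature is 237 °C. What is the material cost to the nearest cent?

Interior volume = 327 − 80.6, so 246.4 cm³.
Infill volume = 1.00 × 246.4 = 246.4 cm³.
Support: 0.08 × 327 → 26.16 cm³.
Deposited volume = 80.6 + 246.4 + 26.16, so 353.16 cm³.
Mass: 353.16 × 1.13 → 399.0708 g.
Cost = 399.0708 g / 1000 × $82.2/kg = $32.80.

$32.80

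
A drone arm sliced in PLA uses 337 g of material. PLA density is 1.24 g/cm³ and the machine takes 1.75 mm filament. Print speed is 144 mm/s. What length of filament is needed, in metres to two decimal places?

Volume = 337 g / 1.24 g·cm⁻³ = 271.7742 cm³ = 271774.2 mm³.
A = π r² = π × 0.875² = 2.4053 mm².
L = V/A = 271774.2/2.4053 = 112989.73 mm → 112.99 m.

112.99 m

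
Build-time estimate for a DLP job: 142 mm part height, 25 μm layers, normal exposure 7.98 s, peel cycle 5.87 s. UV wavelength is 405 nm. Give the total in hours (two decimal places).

Layer count = ceil(142 / 0.025) = 5680.
Per-layer time: 7.98 + 5.87 → 13.85 s.
Build time: 5680 × 13.85 s = 78668 s, i.e. 21.85 hours.

21.85 hours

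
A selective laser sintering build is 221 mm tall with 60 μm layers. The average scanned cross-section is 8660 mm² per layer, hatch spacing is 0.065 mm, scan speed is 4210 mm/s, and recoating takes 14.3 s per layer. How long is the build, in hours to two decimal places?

Layers = ⌈221/0.06⌉ = 3684.
Hatch length per layer = 8660 / 0.065, so 133230.8 mm.
Laser time per layer = 133230.8 / 4210, so 31.6463 s.
Time per layer: 31.6463 + 14.3 → 45.9463 s.
3684 layers × 45.9463 s/layer = 169266.1692 s, i.e. 47.02 hours.

47.02 hours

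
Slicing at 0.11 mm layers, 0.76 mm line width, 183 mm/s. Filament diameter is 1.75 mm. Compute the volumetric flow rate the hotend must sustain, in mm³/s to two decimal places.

15.30

Extrusion cross-section: 0.11 × 0.76 → 0.0836 mm².
Q = v·A = 183 × 0.0836 = 15.30 mm³/s.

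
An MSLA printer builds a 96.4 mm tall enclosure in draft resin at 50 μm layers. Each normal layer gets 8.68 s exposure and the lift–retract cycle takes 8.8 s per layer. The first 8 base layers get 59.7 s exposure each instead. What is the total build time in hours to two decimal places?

9.47 hours

Layers = ⌈96.4/0.05⌉ = 1928.
Bottom layers = 8 × (59.7 + 8.8), so 548 s.
Regular layers: 1920 × (8.68 + 8.8) → 33561.6 s.
Total = 548 + 33561.6 = 34109.6 s = 9.47 hours.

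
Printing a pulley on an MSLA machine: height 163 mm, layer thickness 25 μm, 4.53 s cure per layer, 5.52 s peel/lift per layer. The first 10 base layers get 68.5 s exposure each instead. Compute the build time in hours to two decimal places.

18.38 hours

Layers = ⌈163/0.025⌉ = 6520.
Bottom layers = 10 × (68.5 + 5.52), so 740.2 s.
Normal layers = 6510 × (4.53 + 5.52), so 65425.5 s.
Sum: 740.2 + 65425.5 = 66165.7 s → 18.38 hours.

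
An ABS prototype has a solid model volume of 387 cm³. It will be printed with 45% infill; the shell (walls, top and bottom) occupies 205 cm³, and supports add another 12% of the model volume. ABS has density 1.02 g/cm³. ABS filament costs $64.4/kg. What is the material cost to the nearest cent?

Infill region = 387 − 205 = 182 cm³.
Infill volume = 0.45 × 182, so 81.9 cm³.
Support = 0.12 × 387 = 46.44 cm³.
Total extruded: 205 + 81.9 + 46.44 → 333.34 cm³.
Mass = 333.34 × 1.02 = 340.0068 g.
At $64.4/kg: 340.0068/1000 × 64.4 = $21.90.

$21.90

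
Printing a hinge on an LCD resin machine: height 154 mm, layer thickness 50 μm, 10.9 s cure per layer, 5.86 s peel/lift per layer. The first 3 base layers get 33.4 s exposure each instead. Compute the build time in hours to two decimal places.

Layer count = ceil(154 / 0.05) = 3080.
Base layers: 3 × (33.4 + 5.86) → 117.78 s.
Remaining layers = 3077 × (10.9 + 5.86) = 51570.52 s.
Total = 117.78 + 51570.52 = 51688.3 s = 14.36 hours.

14.36 hours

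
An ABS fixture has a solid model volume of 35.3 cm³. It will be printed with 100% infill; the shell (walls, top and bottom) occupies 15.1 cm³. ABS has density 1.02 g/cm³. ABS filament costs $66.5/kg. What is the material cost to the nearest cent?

Volume inside the shell = 35.3 − 15.1 = 20.2 cm³.
Deposited infill = 1.00 × 20.2 = 20.2 cm³.
Total printed volume: 15.1 + 20.2 → 35.3 cm³.
Mass = 35.3 × 1.02 = 36.006 g.
Cost = 36.006 g / 1000 × $66.5/kg = $2.39.

$2.39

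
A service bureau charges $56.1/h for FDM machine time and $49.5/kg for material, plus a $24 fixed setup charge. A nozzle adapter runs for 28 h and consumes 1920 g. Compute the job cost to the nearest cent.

$1689.84

Machine-time cost: 56.1 × 28 → $1570.80.
Material cost = 49.5 × 1920/1000 = $95.04.
Total = 1570.80 + 95.04 + 24 = $1689.84.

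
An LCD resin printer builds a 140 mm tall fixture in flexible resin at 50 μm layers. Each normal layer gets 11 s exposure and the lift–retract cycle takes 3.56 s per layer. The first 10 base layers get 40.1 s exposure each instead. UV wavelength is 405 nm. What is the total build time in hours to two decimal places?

11.41 hours

Layers = ⌈140/0.05⌉ = 2800.
Burn-in layers = 10 × (40.1 + 3.56), so 436.6 s.
Remaining layers: 2790 × (11 + 3.56) → 40622.4 s.
Sum: 436.6 + 40622.4 = 41059 s → 11.41 hours.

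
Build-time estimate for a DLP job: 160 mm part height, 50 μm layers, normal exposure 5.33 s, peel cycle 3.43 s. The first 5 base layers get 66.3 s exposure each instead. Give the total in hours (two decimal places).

7.87 hours

Layers = ⌈160/0.05⌉ = 3200.
Base layers = 5 × (66.3 + 3.43), so 348.65 s.
Normal layers = 3195 × (5.33 + 3.43), so 27988.2 s.
Sum: 348.65 + 27988.2 = 28336.85 s → 7.87 hours.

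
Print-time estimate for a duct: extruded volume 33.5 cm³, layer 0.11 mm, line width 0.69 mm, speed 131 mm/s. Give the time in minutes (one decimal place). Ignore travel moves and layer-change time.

Extrusion cross-section = 0.11 × 0.69, so 0.0759 mm².
Total extruded path = 33500/0.0759 = 441370.2 mm.
Time extruding = 441370.2 / 131, so 3369.2 s.
In the requested units: 3369.2 s = 56.2 minutes.

56.2 minutes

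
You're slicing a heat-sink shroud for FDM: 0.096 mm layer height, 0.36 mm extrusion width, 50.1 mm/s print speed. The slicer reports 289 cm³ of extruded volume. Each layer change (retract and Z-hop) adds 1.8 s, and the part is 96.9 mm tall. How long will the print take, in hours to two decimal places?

46.87 hours

Extrusion cross-section: 0.096 × 0.36 → 0.03456 mm².
Toolpath length = 289 cm³ / 0.03456 mm² = 289000 / 0.03456 = 8362268.5 mm.
Extrusion time = 8362268.5 / 50.1, so 166911.5 s.
Number of layers: 96.9 / 0.096 → 1010 (rounded up).
Layer-change overhead: 1010 × 1.8 → 1818 s.
Total = 166911.5 + 1818 = 168729.5 s = 46.87 hours.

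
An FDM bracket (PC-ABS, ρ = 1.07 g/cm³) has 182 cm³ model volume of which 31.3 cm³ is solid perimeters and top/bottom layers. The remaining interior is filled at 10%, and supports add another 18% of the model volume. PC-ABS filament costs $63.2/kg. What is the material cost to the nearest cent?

Infill region = 182 − 31.3, so 150.7 cm³.
Deposited infill = 0.10 × 150.7 = 15.07 cm³.
Support: 0.18 × 182 → 32.76 cm³.
Total extruded: 31.3 + 15.07 + 32.76 → 79.13 cm³.
Mass = 79.13 × 1.07, so 84.6691 g.
Cost = 84.6691 g / 1000 × $63.2/kg = $5.35.

$5.35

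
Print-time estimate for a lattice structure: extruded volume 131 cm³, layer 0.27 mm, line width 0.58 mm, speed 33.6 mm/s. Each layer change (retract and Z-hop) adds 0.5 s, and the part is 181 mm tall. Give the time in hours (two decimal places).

Extrusion cross-section = 0.27 × 0.58 = 0.1566 mm².
Path length: 131000 mm³ / 0.1566 mm² → 836526.2 mm.
Extrusion time = 836526.2 / 33.6 = 24896.6 s.
Number of layers: 181 / 0.27 → 671 (rounded up).
Non-print overhead = 671 × 0.5 = 335.5 s.
Altogether 24896.6 + 335.5 = 25232.1 s, i.e. 7.01 hours.

7.01 hours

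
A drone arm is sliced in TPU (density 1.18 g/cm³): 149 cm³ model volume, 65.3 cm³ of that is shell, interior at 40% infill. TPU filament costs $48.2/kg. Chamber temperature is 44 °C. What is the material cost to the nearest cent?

Volume inside the shell: 149 − 65.3 → 83.7 cm³.
Deposited infill = 0.40 × 83.7 = 33.48 cm³.
Total printed volume: 65.3 + 33.48 → 98.78 cm³.
Mass = 98.78 × 1.18, so 116.5604 g.
At $48.2/kg: 116.5604/1000 × 48.2 = $5.62.

$5.62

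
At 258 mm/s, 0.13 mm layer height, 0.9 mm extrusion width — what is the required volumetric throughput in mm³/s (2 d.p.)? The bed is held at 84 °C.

30.19

Extrusion cross-section: 0.13 × 0.9 → 0.117 mm².
Q = v·A = 258 × 0.117 = 30.19 mm³/s.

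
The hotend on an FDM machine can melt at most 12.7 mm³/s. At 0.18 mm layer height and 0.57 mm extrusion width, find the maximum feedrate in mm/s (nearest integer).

Extrusion cross-section = 0.18 × 0.57, so 0.1026 mm².
v_max = Q/A = 12.7/0.1026 = 123.78 mm/s → 124 mm/s.

124 mm/s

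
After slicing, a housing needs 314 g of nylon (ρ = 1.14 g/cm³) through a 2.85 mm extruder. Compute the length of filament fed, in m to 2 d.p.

43.18 m

Volume = 314 g / 1.14 g·cm⁻³ = 275.4386 cm³ = 275438.6 mm³.
Cross-section of 2.85 mm filament: π·(2.85/2)² = 6.3794 mm².
L = V/A = 275438.6/6.3794 = 43176.25 mm → 43.18 m.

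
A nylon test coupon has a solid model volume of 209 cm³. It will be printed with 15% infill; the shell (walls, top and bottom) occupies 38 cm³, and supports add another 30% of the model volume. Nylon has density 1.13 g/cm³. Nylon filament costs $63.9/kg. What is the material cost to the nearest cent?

$9.12

Interior volume = 209 − 38, so 171 cm³.
Infill volume: 0.15 × 171 → 25.65 cm³.
Support: 0.30 × 209 → 62.7 cm³.
Total printed volume = 38 + 25.65 + 62.7, so 126.35 cm³.
Mass = 126.35 × 1.13, so 142.7755 g.
Cost = 142.7755 g / 1000 × $63.9/kg = $9.12.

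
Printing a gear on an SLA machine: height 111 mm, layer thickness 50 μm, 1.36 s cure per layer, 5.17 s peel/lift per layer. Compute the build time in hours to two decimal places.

4.03 hours

Layers = ⌈111/0.05⌉ = 2220.
Each layer takes = 1.36 + 5.17, so 6.53 s.
Build time: 2220 × 6.53 s = 14496.6 s, i.e. 4.03 hours.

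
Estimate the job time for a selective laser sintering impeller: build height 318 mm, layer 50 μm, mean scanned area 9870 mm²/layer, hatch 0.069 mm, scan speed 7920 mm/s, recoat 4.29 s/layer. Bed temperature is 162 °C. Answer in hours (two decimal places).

39.49 hours

Layers = ⌈318/0.05⌉ = 6360.
Scan path per layer = 9870 / 0.069, so 143043.5 mm.
Scan time per layer = 143043.5 / 7920, so 18.061 s.
Layer cycle: 18.061 + 4.29 → 22.351 s.
Total: 6360 × 22.351 s = 142152.36 s → 39.49 hours.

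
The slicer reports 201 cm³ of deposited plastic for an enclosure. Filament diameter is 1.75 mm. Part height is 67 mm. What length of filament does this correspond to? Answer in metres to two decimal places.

A = π r² = π × 0.875² = 2.4053 mm².
Length = 201 cm³ / 2.4053 mm² = 201000 / 2.4053 = 83565.46 mm = 83.57 m.

83.57 m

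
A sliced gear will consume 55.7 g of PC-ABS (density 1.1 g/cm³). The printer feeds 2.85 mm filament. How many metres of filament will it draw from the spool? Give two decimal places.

Volume = 55.7 g / 1.1 g·cm⁻³ = 50.6364 cm³ = 50636.4 mm³.
A = π r² = π × 1.425² = 6.3794 mm².
L = V/A = 50636.4/6.3794 = 7937.49 mm → 7.94 m.

7.94 m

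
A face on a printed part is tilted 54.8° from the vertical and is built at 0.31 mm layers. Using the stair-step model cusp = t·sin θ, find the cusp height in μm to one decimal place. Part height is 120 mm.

253.3 μm

h_c = t·sin θ = 0.31 × 0.8171 = 0.253301 mm (253.3 μm).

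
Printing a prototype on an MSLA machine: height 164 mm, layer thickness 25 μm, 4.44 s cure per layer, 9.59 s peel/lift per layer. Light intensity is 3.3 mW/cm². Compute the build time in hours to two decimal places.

Layers = ⌈164/0.025⌉ = 6560.
Each layer takes = 4.44 + 9.59 = 14.03 s.
Build time: 6560 × 14.03 s = 92036.8 s, i.e. 25.57 hours.

25.57 hours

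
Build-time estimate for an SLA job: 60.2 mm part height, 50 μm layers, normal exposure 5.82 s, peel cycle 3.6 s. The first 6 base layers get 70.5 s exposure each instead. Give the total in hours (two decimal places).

Number of layers: 60.2 / 0.05 → 1204 (rounded up).
Burn-in layers = 6 × (70.5 + 3.6) = 444.6 s.
Remaining layers = 1198 × (5.82 + 3.6) = 11285.16 s.
Total = 444.6 + 11285.16 = 11729.76 s = 3.26 hours.

3.26 hours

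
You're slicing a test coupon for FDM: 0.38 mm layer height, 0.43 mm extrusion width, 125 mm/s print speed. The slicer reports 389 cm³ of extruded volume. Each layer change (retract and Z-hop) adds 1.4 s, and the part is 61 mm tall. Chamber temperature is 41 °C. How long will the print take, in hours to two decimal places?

Line area = 0.38 × 0.43 = 0.1634 mm².
Path length: 389000 mm³ / 0.1634 mm² → 2380661 mm.
Time extruding: 2380661 / 125 → 19045.3 s.
Layers = ⌈61/0.38⌉ = 161.
Z-hop total: 161 × 1.4 → 225.4 s.
Altogether 19045.3 + 225.4 = 19270.7 s, i.e. 5.35 hours.

5.35 hours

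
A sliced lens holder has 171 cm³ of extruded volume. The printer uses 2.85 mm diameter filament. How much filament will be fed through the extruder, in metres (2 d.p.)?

26.81 m

Filament cross-section = π × (2.85/2)² = 6.3794 mm².
Length = 171 cm³ / 6.3794 mm² = 171000 / 6.3794 = 26805.03 mm = 26.81 m.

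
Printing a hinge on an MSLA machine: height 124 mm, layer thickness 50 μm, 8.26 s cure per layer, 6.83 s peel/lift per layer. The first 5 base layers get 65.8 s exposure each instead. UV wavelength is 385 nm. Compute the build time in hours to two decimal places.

10.48 hours

Number of layers: 124 / 0.05 → 2480 (rounded up).
Base layers = 5 × (65.8 + 6.83) = 363.15 s.
Normal layers: 2475 × (8.26 + 6.83) → 37347.75 s.
Sum: 363.15 + 37347.75 = 37710.9 s → 10.48 hours.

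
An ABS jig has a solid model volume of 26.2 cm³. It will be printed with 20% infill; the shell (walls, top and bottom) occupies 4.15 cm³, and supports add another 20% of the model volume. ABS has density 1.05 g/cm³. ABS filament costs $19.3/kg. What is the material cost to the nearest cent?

$0.28

Interior volume: 26.2 − 4.15 → 22.05 cm³.
Infill deposited: 0.20 × 22.05 → 4.41 cm³.
Support: 0.20 × 26.2 → 5.24 cm³.
Deposited volume: 4.15 + 4.41 + 5.24 → 13.8 cm³.
Mass: 13.8 × 1.05 → 14.49 g.
At $19.3/kg: 14.49/1000 × 19.3 = $0.28.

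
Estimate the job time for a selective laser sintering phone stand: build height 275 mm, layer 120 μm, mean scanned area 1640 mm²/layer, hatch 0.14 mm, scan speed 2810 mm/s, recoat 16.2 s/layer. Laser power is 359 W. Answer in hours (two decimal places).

Number of layers: 275 / 0.12 → 2292 (rounded up).
Per-layer scan distance: 1640 / 0.14 → 11714.3 mm.
Scan time per layer = 11714.3 / 2810 = 4.1688 s.
Per-layer time: 4.1688 + 16.2 → 20.3688 s.
Total: 2292 × 20.3688 s = 46685.2896 s → 12.97 hours.

12.97 hours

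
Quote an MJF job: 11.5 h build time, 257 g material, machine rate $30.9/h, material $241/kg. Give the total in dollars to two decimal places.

$417.29

Time charge = 30.9 × 11.5 = $355.35.
Feedstock cost = 241 × 257/1000 = $61.937.
Total = 355.35 + 61.937 = 417.287 ≈ $417.29.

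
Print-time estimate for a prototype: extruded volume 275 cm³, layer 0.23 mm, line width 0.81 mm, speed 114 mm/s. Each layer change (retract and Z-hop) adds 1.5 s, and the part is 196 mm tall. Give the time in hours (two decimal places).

Line area = 0.23 × 0.81 = 0.1863 mm².
Total extruded path = 275000/0.1863 = 1476113.8 mm.
Time extruding = 1476113.8 / 114, so 12948.4 s.
Number of layers: 196 / 0.23 → 853 (rounded up).
Non-print overhead: 853 × 1.5 → 1279.5 s.
Total = 12948.4 + 1279.5 = 14227.9 s = 3.95 hours.

3.95 hours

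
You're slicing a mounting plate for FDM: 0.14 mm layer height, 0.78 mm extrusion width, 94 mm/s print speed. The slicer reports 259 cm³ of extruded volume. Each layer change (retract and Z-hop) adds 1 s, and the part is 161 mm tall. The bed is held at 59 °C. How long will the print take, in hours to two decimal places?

7.33 hours

Line area = 0.14 × 0.78 = 0.1092 mm².
Path length: 259000 mm³ / 0.1092 mm² → 2371794.9 mm.
Extrusion time = 2371794.9 / 94, so 25231.9 s.
Layers = ⌈161/0.14⌉ = 1150.
Layer-change overhead = 1150 × 1 = 1150 s.
Altogether 25231.9 + 1150 = 26381.9 s, i.e. 7.33 hours.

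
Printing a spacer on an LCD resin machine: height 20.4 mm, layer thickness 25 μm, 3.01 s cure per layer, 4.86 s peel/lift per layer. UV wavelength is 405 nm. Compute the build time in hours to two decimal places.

Layer count = ceil(20.4 / 0.025) = 816.
Per-layer time: 3.01 + 4.86 → 7.87 s.
Total = 816 × 7.87 = 6421.92 s = 1.78 hours.

1.78 hours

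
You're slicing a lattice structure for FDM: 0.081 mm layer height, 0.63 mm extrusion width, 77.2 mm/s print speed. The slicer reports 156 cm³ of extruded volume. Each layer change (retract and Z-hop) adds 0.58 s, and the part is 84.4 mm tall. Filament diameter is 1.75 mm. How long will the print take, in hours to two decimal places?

11.17 hours

Bead cross-section: 0.081 × 0.63 → 0.05103 mm².
Toolpath length = 156 cm³ / 0.05103 mm² = 156000 / 0.05103 = 3057025.3 mm.
Extrusion time = 3057025.3 / 77.2 = 39598.8 s.
Number of layers: 84.4 / 0.081 → 1042 (rounded up).
Non-print overhead: 1042 × 0.58 → 604.36 s.
Total = 39598.8 + 604.36 = 40203.16 s = 11.17 hours.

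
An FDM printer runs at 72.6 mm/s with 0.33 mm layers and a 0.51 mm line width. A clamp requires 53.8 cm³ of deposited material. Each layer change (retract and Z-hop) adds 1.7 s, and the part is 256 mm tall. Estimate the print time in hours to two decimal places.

Bead cross-section = 0.33 × 0.51, so 0.1683 mm².
Total extruded path = 53800/0.1683 = 319667.3 mm.
Extrusion time = 319667.3 / 72.6, so 4403.1 s.
Number of layers: 256 / 0.33 → 776 (rounded up).
Z-hop total = 776 × 1.7, so 1319.2 s.
Altogether 4403.1 + 1319.2 = 5722.3 s, i.e. 1.59 hours.

1.59 hours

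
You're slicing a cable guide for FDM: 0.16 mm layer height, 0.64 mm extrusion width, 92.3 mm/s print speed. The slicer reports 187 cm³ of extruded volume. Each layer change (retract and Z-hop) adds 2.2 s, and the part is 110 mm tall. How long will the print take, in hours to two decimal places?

5.92 hours

Extrusion cross-section = 0.16 × 0.64 = 0.1024 mm².
Path length: 187000 mm³ / 0.1024 mm² → 1826171.9 mm.
Time extruding = 1826171.9 / 92.3, so 19785.2 s.
Number of layers: 110 / 0.16 → 688 (rounded up).
Layer-change overhead = 688 × 2.2, so 1513.6 s.
Altogether 19785.2 + 1513.6 = 21298.8 s, i.e. 5.92 hours.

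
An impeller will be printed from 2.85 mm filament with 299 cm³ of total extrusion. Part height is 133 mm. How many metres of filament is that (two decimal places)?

46.87 m

Cross-section of 2.85 mm filament: π·(2.85/2)² = 6.3794 mm².
L = 299000 mm³ / 6.3794 mm² = 46869.61 mm, i.e. 46.87 m.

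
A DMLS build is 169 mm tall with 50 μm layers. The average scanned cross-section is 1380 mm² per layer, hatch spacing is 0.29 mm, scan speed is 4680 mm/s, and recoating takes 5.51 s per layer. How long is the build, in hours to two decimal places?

6.13 hours

Number of layers: 169 / 0.05 → 3380 (rounded up).
Per-layer scan distance = 1380 / 0.29, so 4758.6 mm.
Per-layer scan time = 4758.6 / 4680 = 1.0168 s.
Time per layer = 1.0168 + 5.51 = 6.5268 s.
Total: 3380 × 6.5268 s = 22060.584 s → 6.13 hours.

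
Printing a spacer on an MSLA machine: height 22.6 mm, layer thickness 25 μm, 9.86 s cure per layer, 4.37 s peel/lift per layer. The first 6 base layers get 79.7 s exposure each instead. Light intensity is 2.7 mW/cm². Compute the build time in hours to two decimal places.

3.69 hours

Layers = ⌈22.6/0.025⌉ = 904.
Bottom layers: 6 × (79.7 + 4.37) → 504.42 s.
Normal layers: 898 × (9.86 + 4.37) → 12778.54 s.
Sum: 504.42 + 12778.54 = 13282.96 s → 3.69 hours.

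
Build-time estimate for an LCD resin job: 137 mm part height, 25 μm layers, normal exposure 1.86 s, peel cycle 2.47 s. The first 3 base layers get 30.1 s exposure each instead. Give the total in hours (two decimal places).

Layer count = ceil(137 / 0.025) = 5480.
Base layers: 3 × (30.1 + 2.47) → 97.71 s.
Remaining layers = 5477 × (1.86 + 2.47) = 23715.41 s.
Total = 97.71 + 23715.41 = 23813.12 s = 6.61 hours.

6.61 hours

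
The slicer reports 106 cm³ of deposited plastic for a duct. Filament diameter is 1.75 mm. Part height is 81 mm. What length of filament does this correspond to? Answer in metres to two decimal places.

44.07 m

Cross-section of 1.75 mm filament: π·(1.75/2)² = 2.4053 mm².
L = 106000 mm³ / 2.4053 mm² = 44069.35 mm, i.e. 44.07 m.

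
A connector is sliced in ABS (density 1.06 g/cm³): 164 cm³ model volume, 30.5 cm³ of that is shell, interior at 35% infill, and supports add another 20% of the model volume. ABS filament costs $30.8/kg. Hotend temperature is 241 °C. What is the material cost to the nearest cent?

Volume inside the shell = 164 − 30.5 = 133.5 cm³.
Deposited infill = 0.35 × 133.5 = 46.725 cm³.
Support: 0.20 × 164 → 32.8 cm³.
Total extruded: 30.5 + 46.725 + 32.8 → 110.025 cm³.
Mass = 110.025 × 1.06 = 116.6265 g.
Cost = 116.6265 g / 1000 × $30.8/kg = $3.59.

$3.59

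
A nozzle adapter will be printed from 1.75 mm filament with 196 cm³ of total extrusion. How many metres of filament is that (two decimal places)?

Cross-section of 1.75 mm filament: π·(1.75/2)² = 2.4053 mm².
L = 196000 mm³ / 2.4053 mm² = 81486.72 mm, i.e. 81.49 m.

81.49 m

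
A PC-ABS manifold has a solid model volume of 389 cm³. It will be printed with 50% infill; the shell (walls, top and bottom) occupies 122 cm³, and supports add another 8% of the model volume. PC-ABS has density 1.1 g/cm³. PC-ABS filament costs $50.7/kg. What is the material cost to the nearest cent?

$15.98

Infill region = 389 − 122 = 267 cm³.
Infill deposited = 0.50 × 267 = 133.5 cm³.
Support: 0.08 × 389 → 31.12 cm³.
Total extruded = 122 + 133.5 + 31.12 = 286.62 cm³.
Mass = 286.62 × 1.1 = 315.282 g.
At $50.7/kg: 315.282/1000 × 50.7 = $15.98.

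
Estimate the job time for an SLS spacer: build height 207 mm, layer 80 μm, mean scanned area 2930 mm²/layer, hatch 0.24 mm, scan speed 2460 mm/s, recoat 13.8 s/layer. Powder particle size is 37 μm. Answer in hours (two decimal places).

13.49 hours

Layers = ⌈207/0.08⌉ = 2588.
Hatch length per layer: 2930 / 0.24 → 12208.3 mm.
Per-layer scan time: 12208.3 / 2460 → 4.9627 s.
Layer cycle: 4.9627 + 13.8 → 18.7627 s.
Total: 2588 × 18.7627 s = 48557.8676 s → 13.49 hours.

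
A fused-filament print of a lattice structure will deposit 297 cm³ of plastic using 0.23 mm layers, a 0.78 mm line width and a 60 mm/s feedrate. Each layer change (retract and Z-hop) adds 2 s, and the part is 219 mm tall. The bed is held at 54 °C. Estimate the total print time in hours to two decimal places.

Extrusion cross-section: 0.23 × 0.78 → 0.1794 mm².
Path length: 297000 mm³ / 0.1794 mm² → 1655518.4 mm.
Time extruding = 1655518.4 / 60, so 27592 s.
Number of layers: 219 / 0.23 → 953 (rounded up).
Layer-change overhead = 953 × 2, so 1906 s.
Total = 27592 + 1906 = 29498 s = 8.19 hours.

8.19 hours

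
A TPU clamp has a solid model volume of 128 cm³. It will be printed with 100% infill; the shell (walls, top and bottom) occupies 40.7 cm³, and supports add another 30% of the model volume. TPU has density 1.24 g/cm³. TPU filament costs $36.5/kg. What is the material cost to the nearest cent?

Volume inside the shell = 128 − 40.7, so 87.3 cm³.
Infill deposited = 1.00 × 87.3, so 87.3 cm³.
Support = 0.30 × 128 = 38.4 cm³.
Deposited volume = 40.7 + 87.3 + 38.4 = 166.4 cm³.
Mass: 166.4 × 1.24 → 206.336 g.
Cost = 206.336 g / 1000 × $36.5/kg = $7.53.

$7.53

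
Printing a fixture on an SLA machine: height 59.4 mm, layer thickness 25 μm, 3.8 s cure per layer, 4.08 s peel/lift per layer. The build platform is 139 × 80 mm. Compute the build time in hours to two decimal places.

Number of layers: 59.4 / 0.025 → 2376 (rounded up).
Per-layer time: 3.8 + 4.08 → 7.88 s.
Total = 2376 × 7.88 = 18722.88 s = 5.20 hours.

5.20 hours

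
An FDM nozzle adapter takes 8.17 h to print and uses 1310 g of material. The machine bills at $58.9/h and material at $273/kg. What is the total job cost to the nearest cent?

Machine-time cost: 58.9 × 8.17 → $481.213.
Material cost = 273 × 1310/1000, so $357.63.
Total = 481.213 + 357.63 = 838.843 ≈ $838.84.

$838.84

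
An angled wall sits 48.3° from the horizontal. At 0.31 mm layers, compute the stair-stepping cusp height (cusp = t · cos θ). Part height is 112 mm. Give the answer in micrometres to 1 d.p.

cos(48.3°) = 0.6652, so cusp = 0.31 × 0.6652 = 0.206212 mm → 206.2 μm.

206.2 μm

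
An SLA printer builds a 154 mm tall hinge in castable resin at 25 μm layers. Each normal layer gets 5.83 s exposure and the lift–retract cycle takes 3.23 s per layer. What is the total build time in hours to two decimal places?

15.50 hours

Layers = ⌈154/0.025⌉ = 6160.
Per-layer time = 5.83 + 3.23, so 9.06 s.
Total = 6160 × 9.06 = 55809.6 s = 15.50 hours.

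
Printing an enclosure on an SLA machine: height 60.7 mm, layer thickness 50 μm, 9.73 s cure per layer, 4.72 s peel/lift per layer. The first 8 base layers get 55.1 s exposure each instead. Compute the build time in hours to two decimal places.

4.97 hours

Layer count = ceil(60.7 / 0.05) = 1214.
Base layers: 8 × (55.1 + 4.72) → 478.56 s.
Remaining layers = 1206 × (9.73 + 4.72) = 17426.7 s.
Total = 478.56 + 17426.7 = 17905.26 s = 4.97 hours.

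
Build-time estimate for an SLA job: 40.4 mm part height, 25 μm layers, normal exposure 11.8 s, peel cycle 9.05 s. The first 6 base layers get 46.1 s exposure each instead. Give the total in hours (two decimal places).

9.42 hours

Layers = ⌈40.4/0.025⌉ = 1616.
Burn-in layers = 6 × (46.1 + 9.05), so 330.9 s.
Regular layers = 1610 × (11.8 + 9.05) = 33568.5 s.
Sum: 330.9 + 33568.5 = 33899.4 s → 9.42 hours.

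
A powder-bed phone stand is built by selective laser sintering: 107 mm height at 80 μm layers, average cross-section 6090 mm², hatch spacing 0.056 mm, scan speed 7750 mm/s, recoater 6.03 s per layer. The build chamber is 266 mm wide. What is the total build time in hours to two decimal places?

Number of layers: 107 / 0.08 → 1338 (rounded up).
Scan path per layer = 6090 / 0.056, so 108750 mm.
Per-layer scan time: 108750 / 7750 → 14.0323 s.
Per-layer time = 14.0323 + 6.03, so 20.0623 s.
Build time = 1338 × 20.0623 = 26843.3574 s = 7.46 hours.

7.46 hours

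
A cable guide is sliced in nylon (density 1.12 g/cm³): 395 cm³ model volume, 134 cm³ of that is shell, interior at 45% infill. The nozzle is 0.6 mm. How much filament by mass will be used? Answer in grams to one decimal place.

Interior volume = 395 − 134 = 261 cm³.
Infill volume = 0.45 × 261, so 117.45 cm³.
Total printed volume: 134 + 117.45 → 251.45 cm³.
Mass: 251.45 × 1.12 → 281.624 g.

281.6 g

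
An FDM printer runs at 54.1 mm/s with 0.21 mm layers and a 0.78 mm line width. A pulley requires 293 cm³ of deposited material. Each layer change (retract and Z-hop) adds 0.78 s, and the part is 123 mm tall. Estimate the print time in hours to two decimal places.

9.31 hours

Line area = 0.21 × 0.78 = 0.1638 mm².
Toolpath length = 293 cm³ / 0.1638 mm² = 293000 / 0.1638 = 1788766.8 mm.
Extrusion time: 1788766.8 / 54.1 → 33064.1 s.
Layer count = ceil(123 / 0.21) = 586.
Z-hop total: 586 × 0.78 → 457.08 s.
Total = 33064.1 + 457.08 = 33521.18 s = 9.31 hours.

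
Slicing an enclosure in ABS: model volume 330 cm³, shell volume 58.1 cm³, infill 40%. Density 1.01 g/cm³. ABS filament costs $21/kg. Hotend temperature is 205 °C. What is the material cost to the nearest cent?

$3.54

Volume inside the shell = 330 − 58.1, so 271.9 cm³.
Deposited infill = 0.40 × 271.9, so 108.76 cm³.
Total printed volume: 58.1 + 108.76 → 166.86 cm³.
Mass: 166.86 × 1.01 → 168.5286 g.
At $21/kg: 168.5286/1000 × 21 = $3.54.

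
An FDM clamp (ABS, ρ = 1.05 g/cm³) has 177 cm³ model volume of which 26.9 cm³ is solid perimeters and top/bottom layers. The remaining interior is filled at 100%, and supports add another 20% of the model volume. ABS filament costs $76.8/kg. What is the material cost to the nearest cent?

Volume inside the shell: 177 − 26.9 → 150.1 cm³.
Infill volume = 1.00 × 150.1, so 150.1 cm³.
Support = 0.20 × 177, so 35.4 cm³.
Total extruded = 26.9 + 150.1 + 35.4 = 212.4 cm³.
Mass = 212.4 × 1.05, so 223.02 g.
Cost = 223.02 g / 1000 × $76.8/kg = $17.13.

$17.13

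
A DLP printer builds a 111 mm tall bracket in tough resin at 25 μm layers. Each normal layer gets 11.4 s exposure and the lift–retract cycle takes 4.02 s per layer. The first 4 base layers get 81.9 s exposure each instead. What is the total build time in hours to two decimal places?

Number of layers: 111 / 0.025 → 4440 (rounded up).
Bottom layers = 4 × (81.9 + 4.02), so 343.68 s.
Normal layers = 4436 × (11.4 + 4.02) = 68403.12 s.
Total = 343.68 + 68403.12 = 68746.8 s = 19.10 hours.

19.10 hours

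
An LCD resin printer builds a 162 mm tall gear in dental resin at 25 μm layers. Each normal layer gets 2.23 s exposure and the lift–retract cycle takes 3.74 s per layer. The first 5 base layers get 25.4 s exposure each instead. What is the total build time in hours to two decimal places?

Layers = ⌈162/0.025⌉ = 6480.
Base layers: 5 × (25.4 + 3.74) → 145.7 s.
Remaining layers: 6475 × (2.23 + 3.74) → 38655.75 s.
Total = 145.7 + 38655.75 = 38801.45 s = 10.78 hours.

10.78 hours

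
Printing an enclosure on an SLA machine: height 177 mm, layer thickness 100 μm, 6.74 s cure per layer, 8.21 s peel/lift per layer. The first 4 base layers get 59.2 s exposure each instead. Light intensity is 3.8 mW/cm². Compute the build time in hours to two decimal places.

7.41 hours

Number of layers: 177 / 0.1 → 1770 (rounded up).
Bottom layers = 4 × (59.2 + 8.21) = 269.64 s.
Regular layers = 1766 × (6.74 + 8.21) = 26401.7 s.
Sum: 269.64 + 26401.7 = 26671.34 s → 7.41 hours.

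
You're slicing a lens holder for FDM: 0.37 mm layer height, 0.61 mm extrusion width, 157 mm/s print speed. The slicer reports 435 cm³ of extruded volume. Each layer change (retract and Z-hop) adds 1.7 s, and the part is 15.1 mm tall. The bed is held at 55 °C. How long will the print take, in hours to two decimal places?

3.43 hours

Line area = 0.37 × 0.61 = 0.2257 mm².
Total extruded path = 435000/0.2257 = 1927337.2 mm.
Print-move time: 1927337.2 / 157 → 12276 s.
Number of layers: 15.1 / 0.37 → 41 (rounded up).
Z-hop total = 41 × 1.7 = 69.7 s.
Total = 12276 + 69.7 = 12345.7 s = 3.43 hours.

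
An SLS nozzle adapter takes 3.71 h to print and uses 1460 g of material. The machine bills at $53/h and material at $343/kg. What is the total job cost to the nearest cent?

Machine-time cost: 53 × 3.71 → $196.63.
Material cost: 343 × 1460/1000 → $500.78.
Job cost: 196.63 + 500.78 = $697.41.

$697.41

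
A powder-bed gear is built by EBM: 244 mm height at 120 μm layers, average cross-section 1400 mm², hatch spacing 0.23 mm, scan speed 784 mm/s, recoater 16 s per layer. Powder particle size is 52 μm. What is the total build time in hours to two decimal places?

Number of layers: 244 / 0.12 → 2034 (rounded up).
Hatch length per layer: 1400 / 0.23 → 6087 mm.
Beam time per layer = 6087 / 784, so 7.764 s.
Per-layer time: 7.764 + 16 → 23.764 s.
Build time = 2034 × 23.764 = 48335.976 s = 13.43 hours.

13.43 hours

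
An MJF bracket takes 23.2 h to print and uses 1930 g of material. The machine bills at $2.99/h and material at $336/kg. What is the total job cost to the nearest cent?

Machine cost = 2.99 × 23.2 = $69.368.
Material charge = 336 × 1930/1000 = $648.48.
Total = 69.368 + 648.48 = 717.848 ≈ $717.85.

$717.85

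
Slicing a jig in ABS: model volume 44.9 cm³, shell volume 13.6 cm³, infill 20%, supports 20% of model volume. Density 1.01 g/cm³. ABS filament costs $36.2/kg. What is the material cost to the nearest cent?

Infill region = 44.9 − 13.6, so 31.3 cm³.
Infill deposited = 0.20 × 31.3 = 6.26 cm³.
Support = 0.20 × 44.9 = 8.98 cm³.
Deposited volume = 13.6 + 6.26 + 8.98 = 28.84 cm³.
Mass = 28.84 × 1.01 = 29.1284 g.
At $36.2/kg: 29.1284/1000 × 36.2 = $1.05.

$1.05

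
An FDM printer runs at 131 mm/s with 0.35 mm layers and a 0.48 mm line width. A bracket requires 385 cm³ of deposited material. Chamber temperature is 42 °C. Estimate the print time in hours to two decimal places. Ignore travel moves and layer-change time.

4.86 hours

Extrusion cross-section = 0.35 × 0.48 = 0.168 mm².
Path length: 385000 mm³ / 0.168 mm² → 2291666.7 mm.
Time extruding = 2291666.7 / 131, so 17493.6 s.
In the requested units: 17493.6 s = 4.86 hours.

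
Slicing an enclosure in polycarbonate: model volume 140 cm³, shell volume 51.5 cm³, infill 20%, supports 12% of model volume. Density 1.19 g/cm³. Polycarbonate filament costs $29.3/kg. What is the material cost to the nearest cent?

Interior volume: 140 − 51.5 → 88.5 cm³.
Infill deposited: 0.20 × 88.5 → 17.7 cm³.
Support = 0.12 × 140, so 16.8 cm³.
Total extruded = 51.5 + 17.7 + 16.8, so 86 cm³.
Mass: 86 × 1.19 → 102.34 g.
Cost = 102.34 g / 1000 × $29.3/kg = $3.00.

$3.00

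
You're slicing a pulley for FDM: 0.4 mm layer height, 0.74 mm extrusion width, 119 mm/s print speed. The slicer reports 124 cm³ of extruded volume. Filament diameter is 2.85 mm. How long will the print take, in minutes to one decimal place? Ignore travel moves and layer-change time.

Bead cross-section = 0.4 × 0.74 = 0.296 mm².
Total extruded path = 124000/0.296 = 418918.9 mm.
Print-move time = 418918.9 / 119, so 3520.3 s.
3520.3 s = 58.7 minutes.

58.7 minutes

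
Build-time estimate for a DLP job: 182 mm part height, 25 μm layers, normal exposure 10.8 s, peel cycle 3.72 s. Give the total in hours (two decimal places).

Layer count = ceil(182 / 0.025) = 7280.
Per-layer time: 10.8 + 3.72 → 14.52 s.
Total = 7280 × 14.52 = 105705.6 s = 29.36 hours.

29.36 hours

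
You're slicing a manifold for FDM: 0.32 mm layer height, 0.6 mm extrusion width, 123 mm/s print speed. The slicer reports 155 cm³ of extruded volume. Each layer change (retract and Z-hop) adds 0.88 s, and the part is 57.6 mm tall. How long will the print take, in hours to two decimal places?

Bead cross-section: 0.32 × 0.6 → 0.192 mm².
Path length: 155000 mm³ / 0.192 mm² → 807291.7 mm.
Time extruding = 807291.7 / 123 = 6563.3 s.
Number of layers: 57.6 / 0.32 → 180 (rounded up).
Z-hop total = 180 × 0.88, so 158.4 s.
Total = 6563.3 + 158.4 = 6721.7 s = 1.87 hours.

1.87 hours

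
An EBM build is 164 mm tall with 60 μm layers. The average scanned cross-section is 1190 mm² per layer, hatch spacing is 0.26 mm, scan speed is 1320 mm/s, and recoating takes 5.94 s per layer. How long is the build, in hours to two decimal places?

7.14 hours

Number of layers: 164 / 0.06 → 2734 (rounded up).
Scan path per layer: 1190 / 0.26 → 4576.9 mm.
Scan time per layer = 4576.9 / 1320 = 3.4673 s.
Layer cycle = 3.4673 + 5.94 = 9.4073 s.
Build time = 2734 × 9.4073 = 25719.5582 s = 7.14 hours.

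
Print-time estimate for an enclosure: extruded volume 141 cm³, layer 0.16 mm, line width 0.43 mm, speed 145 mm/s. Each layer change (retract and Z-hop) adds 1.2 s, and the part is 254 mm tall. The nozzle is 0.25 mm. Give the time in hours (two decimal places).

Extrusion cross-section: 0.16 × 0.43 → 0.0688 mm².
Path length: 141000 mm³ / 0.0688 mm² → 2049418.6 mm.
Time extruding = 2049418.6 / 145, so 14133.9 s.
Number of layers: 254 / 0.16 → 1588 (rounded up).
Z-hop total = 1588 × 1.2 = 1905.6 s.
Altogether 14133.9 + 1905.6 = 16039.5 s, i.e. 4.46 hours.

4.46 hours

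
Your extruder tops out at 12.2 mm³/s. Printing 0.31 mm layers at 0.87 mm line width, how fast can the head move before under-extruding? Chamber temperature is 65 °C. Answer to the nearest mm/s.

45 mm/s

Extrusion cross-section = 0.31 × 0.87, so 0.2697 mm².
v_max = Q/A = 12.2/0.2697 = 45.24 mm/s → 45 mm/s.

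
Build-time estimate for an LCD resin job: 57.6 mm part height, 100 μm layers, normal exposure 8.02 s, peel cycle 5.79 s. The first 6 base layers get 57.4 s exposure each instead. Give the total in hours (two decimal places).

2.29 hours

Layer count = ceil(57.6 / 0.1) = 576.
Bottom layers: 6 × (57.4 + 5.79) → 379.14 s.
Remaining layers = 570 × (8.02 + 5.79) = 7871.7 s.
Sum: 379.14 + 7871.7 = 8250.84 s → 2.29 hours.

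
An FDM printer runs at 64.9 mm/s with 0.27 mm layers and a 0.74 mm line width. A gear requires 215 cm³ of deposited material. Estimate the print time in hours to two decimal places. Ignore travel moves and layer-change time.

4.61 hours

Bead cross-section = 0.27 × 0.74 = 0.1998 mm².
Toolpath length = 215 cm³ / 0.1998 mm² = 215000 / 0.1998 = 1076076.1 mm.
Print-move time = 1076076.1 / 64.9, so 16580.5 s.
16580.5 s = 4.61 hours.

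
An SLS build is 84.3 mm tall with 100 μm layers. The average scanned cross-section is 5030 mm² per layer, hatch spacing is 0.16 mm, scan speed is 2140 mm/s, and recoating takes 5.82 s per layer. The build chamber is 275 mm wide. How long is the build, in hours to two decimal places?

Layers = ⌈84.3/0.1⌉ = 843.
Scan path per layer: 5030 / 0.16 → 31437.5 mm.
Scan time per layer = 31437.5 / 2140 = 14.6904 s.
Layer cycle: 14.6904 + 5.82 → 20.5104 s.
Build time = 843 × 20.5104 = 17290.2672 s = 4.80 hours.

4.80 hours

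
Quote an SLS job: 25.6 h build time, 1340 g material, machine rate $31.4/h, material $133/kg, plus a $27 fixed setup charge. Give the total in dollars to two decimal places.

$1009.06

Machine cost = 31.4 × 25.6, so $803.84.
Feedstock cost = 133 × 1340/1000, so $178.22.
Total = 803.84 + 178.22 + 27 = $1009.06.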